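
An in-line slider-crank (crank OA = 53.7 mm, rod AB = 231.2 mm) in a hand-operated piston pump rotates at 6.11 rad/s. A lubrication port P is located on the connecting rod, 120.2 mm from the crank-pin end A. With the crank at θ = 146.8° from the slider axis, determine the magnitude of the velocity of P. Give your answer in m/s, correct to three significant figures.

ω = 6.11 rad/s.  Crank-pin speed |V_A| = rω = 0.32811 m/s, perpendicular to OA.
Rod angle: sinφ = −(r/L) sinθ ⇒ φ = -7.307°; ω_rod = −rω cosθ/√(L²−r²sin²θ) = +1.1972 rad/s.
V_P = V_A + ω_rod × AP, with AP = 0.1202 m along the rod.
Components: V_Px = −rω sinθ − a·ω_rod·sinφ = -0.16136 m/s;  V_Py = rω cosθ + a·ω_rod·cosφ = -0.13181 m/s.
|V_P| = √(V_Px² + V_Py²) = 0.20835 m/s.

0.208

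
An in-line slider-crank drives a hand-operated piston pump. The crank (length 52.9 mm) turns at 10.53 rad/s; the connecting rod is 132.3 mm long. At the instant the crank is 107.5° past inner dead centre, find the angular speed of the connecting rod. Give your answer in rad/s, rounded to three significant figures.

ω = 10.53 rad/s
The rod makes angle φ with the slider axis where L sinφ = r sinθ; differentiating, L cosφ·φ̇ = r ω cosθ.
L cosφ = √(L² − r² sin²θ) = 0.1223 m.
|ω_rod| = r ω |cosθ| / √(L² − r² sin²θ) = 0.0529·10.53·0.30071/0.1223 = 1.3696 rad/s.

1.37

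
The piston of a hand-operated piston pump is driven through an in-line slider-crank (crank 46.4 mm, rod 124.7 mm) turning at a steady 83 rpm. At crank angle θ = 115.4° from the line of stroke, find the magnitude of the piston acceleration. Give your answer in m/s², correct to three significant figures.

2.35

ω = 2π·83/60 = 8.692 rad/s
x(θ) = r cosθ + √(L² − r² sin²θ); with ω constant, a = ω²·d²x/dθ².
d²x/dθ² = −r cosθ − r²(cos2θ)/√u − r⁴ sin²2θ/(4u^{3/2}),  u = L² − r² sin²θ = 0.0137932 m².
Substituting r = 0.0464 m, L = 0.1247 m, θ = 115.4°: d²x/dθ² = +0.031059 m.
a = ω²·d²x/dθ² = (8.692)²·(+0.031059) = +2.3464 m/s²;  |a| = 2.3464 m/s².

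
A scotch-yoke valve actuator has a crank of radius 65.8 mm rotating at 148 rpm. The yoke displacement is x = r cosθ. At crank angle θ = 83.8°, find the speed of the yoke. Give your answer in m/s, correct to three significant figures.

1.01

ω = 15.5 rad/s (from 148 rpm).
x = r cosθ ⇒ ẋ = −rω sinθ.
|v| = rω|sinθ| = 0.0658·15.5·|sin 83.8°| = 1.0138 m/s.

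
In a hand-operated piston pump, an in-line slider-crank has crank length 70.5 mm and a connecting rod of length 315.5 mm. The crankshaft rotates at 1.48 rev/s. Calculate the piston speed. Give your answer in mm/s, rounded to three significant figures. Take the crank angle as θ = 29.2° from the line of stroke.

ω = 2π·1.48 = 9.299 rad/s
For an in-line slider-crank, x = r cosθ + √(L² − r² sin²θ), so v = −rω sinθ·[1 + r cosθ/√(L² − r² sin²θ)].
With r = 0.0705 m, L = 0.3155 m, θ = 29.2°: √(L² − r² sin²θ) = 0.31362 m.
v = −0.0705·9.299·0.48786·[1 + 0.0705·0.87292/0.31362] = -0.3826 m/s.
|v| = 0.3826 m/s = 382.6 mm/s.

383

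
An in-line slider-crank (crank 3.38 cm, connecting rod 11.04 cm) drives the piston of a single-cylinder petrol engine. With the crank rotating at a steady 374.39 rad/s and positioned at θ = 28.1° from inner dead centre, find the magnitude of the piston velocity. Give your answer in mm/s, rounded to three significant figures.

ω = 374.4 rad/s
For an in-line slider-crank, x = r cosθ + √(L² − r² sin²θ), so v = −rω sinθ·[1 + r cosθ/√(L² − r² sin²θ)].
With r = 0.0338 m, L = 0.1104 m, θ = 28.1°: √(L² − r² sin²θ) = 0.10925 m.
v = −0.0338·374.4·0.47101·[1 + 0.0338·0.88213/0.10925] = -7.5871 m/s.
|v| = 7.5871 m/s = 7587.1 mm/s.

7590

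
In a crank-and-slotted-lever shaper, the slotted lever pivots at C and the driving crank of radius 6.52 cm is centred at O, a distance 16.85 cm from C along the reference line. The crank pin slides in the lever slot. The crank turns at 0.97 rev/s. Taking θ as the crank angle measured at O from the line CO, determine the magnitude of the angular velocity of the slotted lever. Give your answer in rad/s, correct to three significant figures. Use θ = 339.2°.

ω = 6.095 rad/s (from 0.97 rev/s).
Crank pin A relative to C: A = (d + r cosθ, r sinθ); lever angle φ = atan2(r sinθ, d + r cosθ).
Differentiating tanφ: φ̇ = rω(d cosθ + r)/(d² + r² + 2dr cosθ).
d² + r² + 2dr cosθ = |CA|² = 0.0531837 m²;  d cosθ + r = +0.22272 m.
|ω_lever| = |0.0652·6.095·+0.22272| / 0.0531837 = 1.6641 rad/s.

1.66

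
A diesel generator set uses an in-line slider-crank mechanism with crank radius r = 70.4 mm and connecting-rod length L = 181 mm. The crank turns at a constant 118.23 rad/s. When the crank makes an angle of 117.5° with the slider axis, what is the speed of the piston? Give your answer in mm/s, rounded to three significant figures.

ω = 118.2 rad/s
For an in-line slider-crank, x = r cosθ + √(L² − r² sin²θ), so v = −rω sinθ·[1 + r cosθ/√(L² − r² sin²θ)].
With r = 0.0704 m, L = 0.181 m, θ = 117.5°: √(L² − r² sin²θ) = 0.16989 m.
v = −0.0704·118.2·0.88701·[1 + 0.0704·-0.46175/0.16989] = -5.9702 m/s.
|v| = 5.9702 m/s = 5970.2 mm/s.

5970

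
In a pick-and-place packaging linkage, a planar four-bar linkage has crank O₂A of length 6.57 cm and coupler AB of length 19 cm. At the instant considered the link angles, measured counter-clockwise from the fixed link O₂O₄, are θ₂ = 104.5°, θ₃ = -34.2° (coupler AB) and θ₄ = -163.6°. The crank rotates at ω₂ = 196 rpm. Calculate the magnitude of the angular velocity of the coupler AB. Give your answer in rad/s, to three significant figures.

ω₂ = 20.53 rad/s (from 196 rpm).
Differentiating the loop-closure r₂e^{iθ₂}+r₃e^{iθ₃}=r₁+r₄e^{iθ₄} gives r₂ω₂e^{iθ₂}+r₃ω₃e^{iθ₃}=r₄ω₄e^{iθ₄}.
Eliminating the other unknown: ω₃ = r₂ω₂ sin(θ₄−θ₂) / [r₃ sin(θ₃−θ₄)].
Numerator sine = +0.99945; denominator sine = +0.77273.
Result = 0.0657·20.53·(+0.99945) / (0.19·(+0.77273)) = +9.1797 rad/s; magnitude 9.1797 rad/s.

9.18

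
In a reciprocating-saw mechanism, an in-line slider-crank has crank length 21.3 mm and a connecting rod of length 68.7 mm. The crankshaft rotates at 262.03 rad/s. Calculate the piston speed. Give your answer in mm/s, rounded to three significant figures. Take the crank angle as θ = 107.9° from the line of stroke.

ω = 262 rad/s
For an in-line slider-crank, x = r cosθ + √(L² − r² sin²θ), so v = −rω sinθ·[1 + r cosθ/√(L² − r² sin²θ)].
With r = 0.0213 m, L = 0.0687 m, θ = 107.9°: √(L² − r² sin²θ) = 0.065642 m.
v = −0.0213·262·0.95159·[1 + 0.0213·-0.30736/0.065642] = -4.7814 m/s.
|v| = 4.7814 m/s = 4781.4 mm/s.

4780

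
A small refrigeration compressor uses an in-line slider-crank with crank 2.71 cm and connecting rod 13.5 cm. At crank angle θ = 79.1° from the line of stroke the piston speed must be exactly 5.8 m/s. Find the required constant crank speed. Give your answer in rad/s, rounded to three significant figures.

For an in-line slider-crank, |v_piston| = rω|sinθ|·[1 + r cosθ/√(L² − r² sin²θ)].
With r = 0.0271 m, L = 0.135 m, θ = 79.1°: the bracketed kinematic factor |dx/dθ| = 0.027641 m.
ω = v/|dx/dθ| = 5.8/0.027641 = 209.83 rad/s.

210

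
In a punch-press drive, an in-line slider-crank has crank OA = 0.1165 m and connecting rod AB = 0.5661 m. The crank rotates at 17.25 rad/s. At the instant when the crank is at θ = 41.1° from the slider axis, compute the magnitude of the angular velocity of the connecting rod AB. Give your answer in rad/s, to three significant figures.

2.70

ω = 17.25 rad/s
The rod makes angle φ with the slider axis where L sinφ = r sinθ; differentiating, L cosφ·φ̇ = r ω cosθ.
L cosφ = √(L² − r² sin²θ) = 0.5609 m.
|ω_rod| = r ω |cosθ| / √(L² − r² sin²θ) = 0.1165·17.25·0.75356/0.5609 = 2.6999 rad/s.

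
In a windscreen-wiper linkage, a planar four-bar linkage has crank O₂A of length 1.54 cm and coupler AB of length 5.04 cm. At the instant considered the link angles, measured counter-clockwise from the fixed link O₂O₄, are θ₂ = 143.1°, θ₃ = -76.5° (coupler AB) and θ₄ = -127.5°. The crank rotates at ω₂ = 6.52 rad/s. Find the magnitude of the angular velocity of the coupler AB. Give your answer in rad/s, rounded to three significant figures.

ω₂ = 6.52 rad/s
Differentiating the loop-closure r₂e^{iθ₂}+r₃e^{iθ₃}=r₁+r₄e^{iθ₄} gives r₂ω₂e^{iθ₂}+r₃ω₃e^{iθ₃}=r₄ω₄e^{iθ₄}.
Eliminating the other unknown: ω₃ = r₂ω₂ sin(θ₄−θ₂) / [r₃ sin(θ₃−θ₄)].
Numerator sine = +0.99995; denominator sine = +0.77715.
Result = 0.0154·6.52·(+0.99995) / (0.0504·(+0.77715)) = +2.5634 rad/s; magnitude 2.5634 rad/s.

2.56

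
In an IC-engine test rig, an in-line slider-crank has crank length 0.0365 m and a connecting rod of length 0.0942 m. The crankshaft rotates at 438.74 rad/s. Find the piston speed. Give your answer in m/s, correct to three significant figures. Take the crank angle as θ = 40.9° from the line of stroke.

ω = 438.7 rad/s
For an in-line slider-crank, x = r cosθ + √(L² − r² sin²θ), so v = −rω sinθ·[1 + r cosθ/√(L² − r² sin²θ)].
With r = 0.0365 m, L = 0.0942 m, θ = 40.9°: √(L² − r² sin²θ) = 0.091118 m.
v = −0.0365·438.7·0.65474·[1 + 0.0365·0.75585/0.091118] = -13.66 m/s.
|v| = 13.66 m/s.

13.7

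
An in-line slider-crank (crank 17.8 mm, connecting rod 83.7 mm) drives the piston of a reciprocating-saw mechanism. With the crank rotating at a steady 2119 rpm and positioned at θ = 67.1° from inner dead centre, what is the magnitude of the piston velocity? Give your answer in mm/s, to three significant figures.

ω = 2π·2119/60 = 221.9 rad/s
For an in-line slider-crank, x = r cosθ + √(L² − r² sin²θ), so v = −rω sinθ·[1 + r cosθ/√(L² − r² sin²θ)].
With r = 0.0178 m, L = 0.0837 m, θ = 67.1°: √(L² − r² sin²θ) = 0.082078 m.
v = −0.0178·221.9·0.92119·[1 + 0.0178·0.38912/0.082078] = -3.9456 m/s.
|v| = 3.9456 m/s = 3945.6 mm/s.

3950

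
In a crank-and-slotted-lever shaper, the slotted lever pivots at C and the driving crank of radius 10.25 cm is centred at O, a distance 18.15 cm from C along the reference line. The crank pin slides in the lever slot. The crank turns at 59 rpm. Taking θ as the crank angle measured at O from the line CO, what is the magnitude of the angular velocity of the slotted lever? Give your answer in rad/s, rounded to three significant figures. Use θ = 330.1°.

ω = 6.178 rad/s (from 59 rpm).
Crank pin A relative to C: A = (d + r cosθ, r sinθ); lever angle φ = atan2(r sinθ, d + r cosθ).
Differentiating tanφ: φ̇ = rω(d cosθ + r)/(d² + r² + 2dr cosθ).
d² + r² + 2dr cosθ = |CA|² = 0.0757036 m²;  d cosθ + r = +0.25984 m.
|ω_lever| = |0.1025·6.178·+0.25984| / 0.0757036 = 2.1737 rad/s.

2.17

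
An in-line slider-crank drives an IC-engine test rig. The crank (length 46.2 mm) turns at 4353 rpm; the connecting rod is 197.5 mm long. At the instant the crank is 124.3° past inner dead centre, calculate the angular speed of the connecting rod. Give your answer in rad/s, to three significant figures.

61.2

ω = 455.8 rad/s (converted from 4353 rpm).
The rod makes angle φ with the slider axis where L sinφ = r sinθ; differentiating, L cosφ·φ̇ = r ω cosθ.
L cosφ = √(L² − r² sin²θ) = 0.19378 m.
|ω_rod| = r ω |cosθ| / √(L² − r² sin²θ) = 0.0462·455.8·0.56353/0.19378 = 61.245 rad/s.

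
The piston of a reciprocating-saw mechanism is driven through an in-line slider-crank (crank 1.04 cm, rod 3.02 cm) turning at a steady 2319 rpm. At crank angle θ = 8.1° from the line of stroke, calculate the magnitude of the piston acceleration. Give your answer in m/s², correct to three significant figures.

811

ω = 2π·2319/60 = 242.8 rad/s
x(θ) = r cosθ + √(L² − r² sin²θ); with ω constant, a = ω²·d²x/dθ².
d²x/dθ² = −r cosθ − r²(cos2θ)/√u − r⁴ sin²2θ/(4u^{3/2}),  u = L² − r² sin²θ = 0.000909893 m².
Substituting r = 0.0104 m, L = 0.0302 m, θ = 8.1°: d²x/dθ² = -0.013748 m.
a = ω²·d²x/dθ² = (242.8)²·(-0.013748) = -810.76 m/s²;  |a| = 810.76 m/s².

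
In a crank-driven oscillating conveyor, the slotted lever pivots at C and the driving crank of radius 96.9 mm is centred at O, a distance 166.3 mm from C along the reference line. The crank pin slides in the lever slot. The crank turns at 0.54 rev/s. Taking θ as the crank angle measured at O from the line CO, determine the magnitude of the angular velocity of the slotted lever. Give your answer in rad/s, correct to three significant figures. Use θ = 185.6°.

4.54

ω = 3.393 rad/s (from 0.54 rev/s).
Crank pin A relative to C: A = (d + r cosθ, r sinθ); lever angle φ = atan2(r sinθ, d + r cosθ).
Differentiating tanφ: φ̇ = rω(d cosθ + r)/(d² + r² + 2dr cosθ).
d² + r² + 2dr cosθ = |CA|² = 0.00497018 m²;  d cosθ + r = -0.068606 m.
|ω_lever| = |0.0969·3.393·-0.068606| / 0.00497018 = 4.5383 rad/s.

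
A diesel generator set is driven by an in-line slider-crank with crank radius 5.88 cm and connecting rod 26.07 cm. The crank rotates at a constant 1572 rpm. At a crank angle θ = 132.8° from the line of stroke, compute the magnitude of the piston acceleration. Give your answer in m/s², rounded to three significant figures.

1110

ω = 2π·1572/60 = 164.6 rad/s
x(θ) = r cosθ + √(L² − r² sin²θ); with ω constant, a = ω²·d²x/dθ².
d²x/dθ² = −r cosθ − r²(cos2θ)/√u − r⁴ sin²2θ/(4u^{3/2}),  u = L² − r² sin²θ = 0.0661031 m².
Substituting r = 0.0588 m, L = 0.2607 m, θ = 132.8°: d²x/dθ² = +0.040808 m.
a = ω²·d²x/dθ² = (164.6)²·(+0.040808) = +1105.9 m/s²;  |a| = 1105.9 m/s².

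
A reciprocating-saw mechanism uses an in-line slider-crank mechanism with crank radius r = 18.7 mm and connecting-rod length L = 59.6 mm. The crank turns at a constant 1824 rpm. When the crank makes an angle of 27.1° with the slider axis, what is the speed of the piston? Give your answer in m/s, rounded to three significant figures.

ω = 2π·1824/60 = 191 rad/s
For an in-line slider-crank, x = r cosθ + √(L² − r² sin²θ), so v = −rω sinθ·[1 + r cosθ/√(L² − r² sin²θ)].
With r = 0.0187 m, L = 0.0596 m, θ = 27.1°: √(L² − r² sin²θ) = 0.058988 m.
v = −0.0187·191·0.45554·[1 + 0.0187·0.89021/0.058988] = -2.0863 m/s.
|v| = 2.0863 m/s.

2.09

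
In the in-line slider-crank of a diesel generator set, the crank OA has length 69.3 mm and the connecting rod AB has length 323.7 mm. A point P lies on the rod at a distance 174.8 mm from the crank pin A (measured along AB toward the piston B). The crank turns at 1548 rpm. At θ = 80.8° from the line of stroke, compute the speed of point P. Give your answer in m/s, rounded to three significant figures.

11.3

ω = 162.1 rad/s.  Crank-pin speed |V_A| = rω = 11.234 m/s, perpendicular to OA.
Rod angle: sinφ = −(r/L) sinθ ⇒ φ = -12.200°; ω_rod = −rω cosθ/√(L²−r²sin²θ) = -5.6769 rad/s.
V_P = V_A + ω_rod × AP, with AP = 0.1748 m along the rod.
Components: V_Px = −rω sinθ − a·ω_rod·sinφ = -11.299 m/s;  V_Py = rω cosθ + a·ω_rod·cosφ = +0.82619 m/s.
|V_P| = √(V_Px² + V_Py²) = 11.329 m/s.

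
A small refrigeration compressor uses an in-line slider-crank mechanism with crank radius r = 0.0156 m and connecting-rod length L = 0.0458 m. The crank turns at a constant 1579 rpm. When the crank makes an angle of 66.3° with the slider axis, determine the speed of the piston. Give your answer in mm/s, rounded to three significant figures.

2700

ω = 2π·1579/60 = 165.4 rad/s
For an in-line slider-crank, x = r cosθ + √(L² − r² sin²θ), so v = −rω sinθ·[1 + r cosθ/√(L² − r² sin²θ)].
With r = 0.0156 m, L = 0.0458 m, θ = 66.3°: √(L² − r² sin²θ) = 0.043515 m.
v = −0.0156·165.4·0.91566·[1 + 0.0156·0.40195/0.043515] = -2.7023 m/s.
|v| = 2.7023 m/s = 2702.3 mm/s.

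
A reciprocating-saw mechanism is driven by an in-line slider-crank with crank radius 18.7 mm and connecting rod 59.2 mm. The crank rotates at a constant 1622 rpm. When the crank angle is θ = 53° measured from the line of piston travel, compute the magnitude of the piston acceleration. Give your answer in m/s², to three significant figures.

280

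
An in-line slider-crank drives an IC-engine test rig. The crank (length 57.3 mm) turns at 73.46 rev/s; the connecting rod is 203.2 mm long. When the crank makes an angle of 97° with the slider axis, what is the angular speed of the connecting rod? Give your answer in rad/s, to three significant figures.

16.5

ω = 461.6 rad/s (converted from 73.46 rev/s).
The rod makes angle φ with the slider axis where L sinφ = r sinθ; differentiating, L cosφ·φ̇ = r ω cosθ.
L cosφ = √(L² − r² sin²θ) = 0.19508 m.
|ω_rod| = r ω |cosθ| / √(L² − r² sin²θ) = 0.0573·461.6·0.12187/0.19508 = 16.522 rad/s.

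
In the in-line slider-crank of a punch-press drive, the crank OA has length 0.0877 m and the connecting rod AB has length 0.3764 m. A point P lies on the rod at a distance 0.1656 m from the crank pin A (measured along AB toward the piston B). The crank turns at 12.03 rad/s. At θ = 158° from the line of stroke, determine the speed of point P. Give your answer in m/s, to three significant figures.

0.654

ω = 12.03 rad/s.  Crank-pin speed |V_A| = rω = 1.055 m/s, perpendicular to OA.
Rod angle: sinφ = −(r/L) sinθ ⇒ φ = -5.007°; ω_rod = −rω cosθ/√(L²−r²sin²θ) = +2.6088 rad/s.
V_P = V_A + ω_rod × AP, with AP = 0.1656 m along the rod.
Components: V_Px = −rω sinθ − a·ω_rod·sinφ = -0.35751 m/s;  V_Py = rω cosθ + a·ω_rod·cosφ = -0.54784 m/s.
|V_P| = √(V_Px² + V_Py²) = 0.65417 m/s.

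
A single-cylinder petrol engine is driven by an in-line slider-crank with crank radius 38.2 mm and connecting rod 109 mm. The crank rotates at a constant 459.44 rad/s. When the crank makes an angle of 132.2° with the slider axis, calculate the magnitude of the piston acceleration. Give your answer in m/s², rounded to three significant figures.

5610

ω = 459.4 rad/s
x(θ) = r cosθ + √(L² − r² sin²θ); with ω constant, a = ω²·d²x/dθ².
d²x/dθ² = −r cosθ − r²(cos2θ)/√u − r⁴ sin²2θ/(4u^{3/2}),  u = L² − r² sin²θ = 0.0110802 m².
Substituting r = 0.0382 m, L = 0.109 m, θ = 132.2°: d²x/dθ² = +0.02656 m.
a = ω²·d²x/dθ² = (459.4)²·(+0.02656) = +5606.5 m/s²;  |a| = 5606.5 m/s².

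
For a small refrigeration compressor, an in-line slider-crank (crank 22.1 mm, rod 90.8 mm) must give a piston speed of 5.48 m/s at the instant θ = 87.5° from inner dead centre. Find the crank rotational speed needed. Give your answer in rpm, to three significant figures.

2340

For an in-line slider-crank, |v_piston| = rω|sinθ|·[1 + r cosθ/√(L² − r² sin²θ)].
With r = 0.0221 m, L = 0.0908 m, θ = 87.5°: the bracketed kinematic factor |dx/dθ| = 0.022321 m.
ω = v/|dx/dθ| = 5.48/0.022321 = 245.51 rad/s.
N = 60ω/(2π) = 2344.5 rpm.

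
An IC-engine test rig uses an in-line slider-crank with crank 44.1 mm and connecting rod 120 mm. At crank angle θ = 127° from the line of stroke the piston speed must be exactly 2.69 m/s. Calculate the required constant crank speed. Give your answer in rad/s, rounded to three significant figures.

99.4

For an in-line slider-crank, |v_piston| = rω|sinθ|·[1 + r cosθ/√(L² − r² sin²θ)].
With r = 0.0441 m, L = 0.12 m, θ = 127°: the bracketed kinematic factor |dx/dθ| = 0.027072 m.
ω = v/|dx/dθ| = 2.69/0.027072 = 99.366 rad/s.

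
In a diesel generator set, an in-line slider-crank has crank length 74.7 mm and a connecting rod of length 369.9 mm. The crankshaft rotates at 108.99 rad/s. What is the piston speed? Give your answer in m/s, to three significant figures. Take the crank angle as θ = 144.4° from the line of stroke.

3.96

ω = 109 rad/s
For an in-line slider-crank, x = r cosθ + √(L² − r² sin²θ), so v = −rω sinθ·[1 + r cosθ/√(L² − r² sin²θ)].
With r = 0.0747 m, L = 0.3699 m, θ = 144.4°: √(L² − r² sin²θ) = 0.36734 m.
v = −0.0747·109·0.58212·[1 + 0.0747·-0.81310/0.36734] = -3.9557 m/s.
|v| = 3.9557 m/s.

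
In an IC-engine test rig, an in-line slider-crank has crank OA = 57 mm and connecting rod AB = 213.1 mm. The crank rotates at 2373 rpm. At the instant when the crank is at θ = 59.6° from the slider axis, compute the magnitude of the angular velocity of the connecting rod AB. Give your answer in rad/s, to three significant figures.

ω = 248.5 rad/s (converted from 2373 rpm).
The rod makes angle φ with the slider axis where L sinφ = r sinθ; differentiating, L cosφ·φ̇ = r ω cosθ.
L cosφ = √(L² − r² sin²θ) = 0.20735 m.
|ω_rod| = r ω |cosθ| / √(L² − r² sin²θ) = 0.057·248.5·0.50603/0.20735 = 34.568 rad/s.

34.6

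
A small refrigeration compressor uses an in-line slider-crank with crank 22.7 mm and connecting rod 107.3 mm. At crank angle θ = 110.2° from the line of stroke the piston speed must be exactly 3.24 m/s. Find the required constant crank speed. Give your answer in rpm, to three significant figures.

For an in-line slider-crank, |v_piston| = rω|sinθ|·[1 + r cosθ/√(L² − r² sin²θ)].
With r = 0.0227 m, L = 0.1073 m, θ = 110.2°: the bracketed kinematic factor |dx/dθ| = 0.019716 m.
ω = v/|dx/dθ| = 3.24/0.019716 = 164.33 rad/s.
N = 60ω/(2π) = 1569.3 rpm.

1570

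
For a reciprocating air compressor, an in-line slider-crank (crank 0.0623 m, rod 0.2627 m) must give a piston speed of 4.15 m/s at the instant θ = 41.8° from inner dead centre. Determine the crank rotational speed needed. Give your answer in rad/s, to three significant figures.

For an in-line slider-crank, |v_piston| = rω|sinθ|·[1 + r cosθ/√(L² − r² sin²θ)].
With r = 0.0623 m, L = 0.2627 m, θ = 41.8°: the bracketed kinematic factor |dx/dθ| = 0.04896 m.
ω = v/|dx/dθ| = 4.15/0.04896 = 84.764 rad/s.

84.8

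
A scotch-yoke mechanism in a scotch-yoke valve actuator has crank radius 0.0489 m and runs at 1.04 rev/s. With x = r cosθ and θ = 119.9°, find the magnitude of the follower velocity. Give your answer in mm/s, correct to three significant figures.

277

ω = 6.535 rad/s (from 1.04 rev/s).
x = r cosθ ⇒ ẋ = −rω sinθ.
|v| = rω|sinθ| = 0.0489·6.535·|sin 119.9°| = 0.27701 m/s = 277.01 mm/s.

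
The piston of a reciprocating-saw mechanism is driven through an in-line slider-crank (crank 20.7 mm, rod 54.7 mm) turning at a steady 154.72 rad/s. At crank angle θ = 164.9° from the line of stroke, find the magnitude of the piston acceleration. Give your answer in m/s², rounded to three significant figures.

314

ω = 154.7 rad/s
x(θ) = r cosθ + √(L² − r² sin²θ); with ω constant, a = ω²·d²x/dθ².
d²x/dθ² = −r cosθ − r²(cos2θ)/√u − r⁴ sin²2θ/(4u^{3/2}),  u = L² − r² sin²θ = 0.00296301 m².
Substituting r = 0.0207 m, L = 0.0547 m, θ = 164.9°: d²x/dθ² = +0.01311 m.
a = ω²·d²x/dθ² = (154.7)²·(+0.01311) = +313.83 m/s²;  |a| = 313.83 m/s².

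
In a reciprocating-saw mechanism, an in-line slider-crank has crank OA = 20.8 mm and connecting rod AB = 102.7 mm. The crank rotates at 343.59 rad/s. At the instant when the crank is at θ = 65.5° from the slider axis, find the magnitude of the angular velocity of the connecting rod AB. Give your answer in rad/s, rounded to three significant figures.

ω = 343.6 rad/s
The rod makes angle φ with the slider axis where L sinφ = r sinθ; differentiating, L cosφ·φ̇ = r ω cosθ.
L cosφ = √(L² − r² sin²θ) = 0.10094 m.
|ω_rod| = r ω |cosθ| / √(L² − r² sin²θ) = 0.0208·343.6·0.41469/0.10094 = 29.361 rad/s.

29.4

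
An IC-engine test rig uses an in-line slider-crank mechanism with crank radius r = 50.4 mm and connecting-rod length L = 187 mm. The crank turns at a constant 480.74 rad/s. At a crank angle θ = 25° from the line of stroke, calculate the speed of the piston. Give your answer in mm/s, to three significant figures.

ω = 480.7 rad/s
For an in-line slider-crank, x = r cosθ + √(L² − r² sin²θ), so v = −rω sinθ·[1 + r cosθ/√(L² − r² sin²θ)].
With r = 0.0504 m, L = 0.187 m, θ = 25°: √(L² − r² sin²θ) = 0.18578 m.
v = −0.0504·480.7·0.42262·[1 + 0.0504·0.90631/0.18578] = -12.757 m/s.
|v| = 12.757 m/s = 12757 mm/s.

12800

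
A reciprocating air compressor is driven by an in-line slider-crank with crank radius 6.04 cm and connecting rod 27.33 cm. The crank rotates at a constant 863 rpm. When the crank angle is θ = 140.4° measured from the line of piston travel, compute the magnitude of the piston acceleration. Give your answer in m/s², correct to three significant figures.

ω = 2π·863/60 = 90.37 rad/s
x(θ) = r cosθ + √(L² − r² sin²θ); with ω constant, a = ω²·d²x/dθ².
d²x/dθ² = −r cosθ − r²(cos2θ)/√u − r⁴ sin²2θ/(4u^{3/2}),  u = L² − r² sin²θ = 0.0732106 m².
Substituting r = 0.0604 m, L = 0.2733 m, θ = 140.4°: d²x/dθ² = +0.04385 m.
a = ω²·d²x/dθ² = (90.37)²·(+0.04385) = +358.14 m/s²;  |a| = 358.14 m/s².

358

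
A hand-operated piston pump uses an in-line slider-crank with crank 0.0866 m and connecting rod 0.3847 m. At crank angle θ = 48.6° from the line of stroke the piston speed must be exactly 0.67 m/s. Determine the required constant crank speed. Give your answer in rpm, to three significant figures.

85.6

For an in-line slider-crank, |v_piston| = rω|sinθ|·[1 + r cosθ/√(L² − r² sin²θ)].
With r = 0.0866 m, L = 0.3847 m, θ = 48.6°: the bracketed kinematic factor |dx/dθ| = 0.074771 m.
ω = v/|dx/dθ| = 0.67/0.074771 = 8.9607 rad/s.
N = 60ω/(2π) = 85.568 rpm.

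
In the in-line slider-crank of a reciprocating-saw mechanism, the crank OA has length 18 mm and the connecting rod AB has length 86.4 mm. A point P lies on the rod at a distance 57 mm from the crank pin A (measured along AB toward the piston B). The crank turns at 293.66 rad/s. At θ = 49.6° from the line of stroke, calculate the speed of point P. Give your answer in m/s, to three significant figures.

ω = 293.7 rad/s.  Crank-pin speed |V_A| = rω = 5.2859 m/s, perpendicular to OA.
Rod angle: sinφ = −(r/L) sinθ ⇒ φ = -9.129°; ω_rod = −rω cosθ/√(L²−r²sin²θ) = -40.16 rad/s.
V_P = V_A + ω_rod × AP, with AP = 0.057 m along the rod.
Components: V_Px = −rω sinθ − a·ω_rod·sinφ = -4.3886 m/s;  V_Py = rω cosθ + a·ω_rod·cosφ = +1.1658 m/s.
|V_P| = √(V_Px² + V_Py²) = 4.5408 m/s.

4.54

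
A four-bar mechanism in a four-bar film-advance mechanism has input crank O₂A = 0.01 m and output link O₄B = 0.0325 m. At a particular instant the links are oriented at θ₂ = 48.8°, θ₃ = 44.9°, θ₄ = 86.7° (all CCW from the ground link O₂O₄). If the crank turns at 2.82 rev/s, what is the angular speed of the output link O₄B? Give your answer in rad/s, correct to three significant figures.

0.556

ω₂ = 17.72 rad/s (from 2.82 rev/s).
Differentiating the loop-closure r₂e^{iθ₂}+r₃e^{iθ₃}=r₁+r₄e^{iθ₄} gives r₂ω₂e^{iθ₂}+r₃ω₃e^{iθ₃}=r₄ω₄e^{iθ₄}.
Eliminating the other unknown: ω₄ = r₂ω₂ sin(θ₂−θ₃) / [r₄ sin(θ₄−θ₃)].
Numerator sine = +0.06802; denominator sine = +0.66653.
Result = 0.01·17.72·(+0.06802) / (0.0325·(+0.66653)) = +0.55633 rad/s; magnitude 0.55633 rad/s.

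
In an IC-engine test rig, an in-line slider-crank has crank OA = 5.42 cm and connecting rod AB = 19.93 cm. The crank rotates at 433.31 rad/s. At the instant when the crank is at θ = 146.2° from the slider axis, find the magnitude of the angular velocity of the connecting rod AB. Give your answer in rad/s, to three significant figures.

99.1

ω = 433.3 rad/s
The rod makes angle φ with the slider axis where L sinφ = r sinθ; differentiating, L cosφ·φ̇ = r ω cosθ.
L cosφ = √(L² − r² sin²θ) = 0.19701 m.
|ω_rod| = r ω |cosθ| / √(L² − r² sin²θ) = 0.0542·433.3·0.83098/0.19701 = 99.063 rad/s.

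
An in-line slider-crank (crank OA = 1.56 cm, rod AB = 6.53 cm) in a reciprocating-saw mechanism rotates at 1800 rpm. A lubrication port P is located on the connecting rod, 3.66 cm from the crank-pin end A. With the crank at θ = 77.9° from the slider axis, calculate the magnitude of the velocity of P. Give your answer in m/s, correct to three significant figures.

2.97

ω = 188.5 rad/s.  Crank-pin speed |V_A| = rω = 2.9405 m/s, perpendicular to OA.
Rod angle: sinφ = −(r/L) sinθ ⇒ φ = -13.509°; ω_rod = −rω cosθ/√(L²−r²sin²θ) = -9.7079 rad/s.
V_P = V_A + ω_rod × AP, with AP = 0.0366 m along the rod.
Components: V_Px = −rω sinθ − a·ω_rod·sinφ = -2.9582 m/s;  V_Py = rω cosθ + a·ω_rod·cosφ = +0.27091 m/s.
|V_P| = √(V_Px² + V_Py²) = 2.9706 m/s.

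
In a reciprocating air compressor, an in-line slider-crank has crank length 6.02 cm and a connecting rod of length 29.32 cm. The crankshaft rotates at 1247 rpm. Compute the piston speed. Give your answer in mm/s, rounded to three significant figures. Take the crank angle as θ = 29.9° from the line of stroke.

4620

ω = 2π·1247/60 = 130.6 rad/s
For an in-line slider-crank, x = r cosθ + √(L² − r² sin²θ), so v = −rω sinθ·[1 + r cosθ/√(L² − r² sin²θ)].
With r = 0.0602 m, L = 0.2932 m, θ = 29.9°: √(L² − r² sin²θ) = 0.29166 m.
v = −0.0602·130.6·0.49849·[1 + 0.0602·0.86690/0.29166] = -4.6199 m/s.
|v| = 4.6199 m/s = 4619.9 mm/s.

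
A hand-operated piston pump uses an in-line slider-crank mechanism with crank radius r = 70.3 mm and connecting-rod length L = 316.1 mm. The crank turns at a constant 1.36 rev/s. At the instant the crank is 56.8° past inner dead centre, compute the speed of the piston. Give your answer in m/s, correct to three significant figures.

0.565

ω = 2π·1.36 = 8.545 rad/s
For an in-line slider-crank, x = r cosθ + √(L² − r² sin²θ), so v = −rω sinθ·[1 + r cosθ/√(L² − r² sin²θ)].
With r = 0.0703 m, L = 0.3161 m, θ = 56.8°: √(L² − r² sin²θ) = 0.31058 m.
v = −0.0703·8.545·0.83676·[1 + 0.0703·0.54756/0.31058] = -0.56496 m/s.
|v| = 0.56496 m/s.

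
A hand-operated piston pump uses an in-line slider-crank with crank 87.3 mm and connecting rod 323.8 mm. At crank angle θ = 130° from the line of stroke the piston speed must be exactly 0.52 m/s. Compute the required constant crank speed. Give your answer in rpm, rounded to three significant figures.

For an in-line slider-crank, |v_piston| = rω|sinθ|·[1 + r cosθ/√(L² − r² sin²θ)].
With r = 0.0873 m, L = 0.3238 m, θ = 130°: the bracketed kinematic factor |dx/dθ| = 0.055031 m.
ω = v/|dx/dθ| = 0.52/0.055031 = 9.4493 rad/s.
N = 60ω/(2π) = 90.234 rpm.

90.2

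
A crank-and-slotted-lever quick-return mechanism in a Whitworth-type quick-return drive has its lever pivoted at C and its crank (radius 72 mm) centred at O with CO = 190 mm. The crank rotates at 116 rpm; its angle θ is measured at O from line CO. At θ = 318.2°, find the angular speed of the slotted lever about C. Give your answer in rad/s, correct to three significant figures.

3.03

ω = 12.15 rad/s (from 116 rpm).
Crank pin A relative to C: A = (d + r cosθ, r sinθ); lever angle φ = atan2(r sinθ, d + r cosθ).
Differentiating tanφ: φ̇ = rω(d cosθ + r)/(d² + r² + 2dr cosθ).
d² + r² + 2dr cosθ = |CA|² = 0.0616802 m²;  d cosθ + r = +0.21364 m.
|ω_lever| = |0.072·12.15·+0.21364| / 0.0616802 = 3.0294 rad/s.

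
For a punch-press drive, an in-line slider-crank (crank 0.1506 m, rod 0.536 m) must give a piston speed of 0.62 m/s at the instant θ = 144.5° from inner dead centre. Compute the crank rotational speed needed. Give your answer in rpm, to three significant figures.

For an in-line slider-crank, |v_piston| = rω|sinθ|·[1 + r cosθ/√(L² − r² sin²θ)].
With r = 0.1506 m, L = 0.536 m, θ = 144.5°: the bracketed kinematic factor |dx/dθ| = 0.067178 m.
ω = v/|dx/dθ| = 0.62/0.067178 = 9.2292 rad/s.
N = 60ω/(2π) = 88.133 rpm.

88.1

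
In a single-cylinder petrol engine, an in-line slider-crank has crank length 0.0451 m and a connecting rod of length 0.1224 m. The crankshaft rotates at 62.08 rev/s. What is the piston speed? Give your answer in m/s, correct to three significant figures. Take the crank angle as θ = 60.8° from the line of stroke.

18.3

ω = 2π·62.1 = 390.1 rad/s
For an in-line slider-crank, x = r cosθ + √(L² − r² sin²θ), so v = −rω sinθ·[1 + r cosθ/√(L² − r² sin²θ)].
With r = 0.0451 m, L = 0.1224 m, θ = 60.8°: √(L² − r² sin²θ) = 0.1159 m.
v = −0.0451·390.1·0.87292·[1 + 0.0451·0.48786/0.1159] = -18.272 m/s.
|v| = 18.272 m/s.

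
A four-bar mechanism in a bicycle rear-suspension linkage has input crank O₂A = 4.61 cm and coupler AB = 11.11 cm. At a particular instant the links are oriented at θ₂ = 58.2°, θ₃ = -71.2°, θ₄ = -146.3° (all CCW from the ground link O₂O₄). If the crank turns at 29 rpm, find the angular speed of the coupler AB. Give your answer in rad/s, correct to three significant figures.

0.541

ω₂ = 3.037 rad/s (from 29 rpm).
Differentiating the loop-closure r₂e^{iθ₂}+r₃e^{iθ₃}=r₁+r₄e^{iθ₄} gives r₂ω₂e^{iθ₂}+r₃ω₃e^{iθ₃}=r₄ω₄e^{iθ₄}.
Eliminating the other unknown: ω₃ = r₂ω₂ sin(θ₄−θ₂) / [r₃ sin(θ₃−θ₄)].
Numerator sine = +0.41469; denominator sine = +0.96638.
Result = 0.0461·3.037·(+0.41469) / (0.1111·(+0.96638)) = +0.54075 rad/s; magnitude 0.54075 rad/s.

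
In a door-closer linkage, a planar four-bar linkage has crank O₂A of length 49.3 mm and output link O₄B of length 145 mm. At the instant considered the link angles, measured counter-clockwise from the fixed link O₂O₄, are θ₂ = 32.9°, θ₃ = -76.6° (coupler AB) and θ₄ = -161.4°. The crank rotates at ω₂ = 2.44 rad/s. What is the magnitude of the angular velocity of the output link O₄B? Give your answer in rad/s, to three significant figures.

0.785

ω₂ = 2.44 rad/s
Differentiating the loop-closure r₂e^{iθ₂}+r₃e^{iθ₃}=r₁+r₄e^{iθ₄} gives r₂ω₂e^{iθ₂}+r₃ω₃e^{iθ₃}=r₄ω₄e^{iθ₄}.
Eliminating the other unknown: ω₄ = r₂ω₂ sin(θ₂−θ₃) / [r₄ sin(θ₄−θ₃)].
Numerator sine = +0.94264; denominator sine = -0.99588.
Result = 0.0493·2.44·(+0.94264) / (0.145·(-0.99588)) = -0.78525 rad/s; magnitude 0.78525 rad/s.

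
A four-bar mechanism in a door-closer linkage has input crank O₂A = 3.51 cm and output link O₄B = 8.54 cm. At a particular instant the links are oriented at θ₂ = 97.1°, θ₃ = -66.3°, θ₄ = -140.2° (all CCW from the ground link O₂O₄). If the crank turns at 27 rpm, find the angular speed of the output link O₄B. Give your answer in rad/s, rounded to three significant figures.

ω₂ = 2.827 rad/s (from 27 rpm).
Differentiating the loop-closure r₂e^{iθ₂}+r₃e^{iθ₃}=r₁+r₄e^{iθ₄} gives r₂ω₂e^{iθ₂}+r₃ω₃e^{iθ₃}=r₄ω₄e^{iθ₄}.
Eliminating the other unknown: ω₄ = r₂ω₂ sin(θ₂−θ₃) / [r₄ sin(θ₄−θ₃)].
Numerator sine = +0.28569; denominator sine = -0.96078.
Result = 0.0351·2.827·(+0.28569) / (0.0854·(-0.96078)) = -0.34555 rad/s; magnitude 0.34555 rad/s.

0.346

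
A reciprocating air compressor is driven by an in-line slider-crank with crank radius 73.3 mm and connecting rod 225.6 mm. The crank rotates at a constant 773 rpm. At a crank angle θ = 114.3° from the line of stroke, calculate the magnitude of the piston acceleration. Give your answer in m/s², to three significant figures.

ω = 2π·773/60 = 80.95 rad/s
x(θ) = r cosθ + √(L² − r² sin²θ); with ω constant, a = ω²·d²x/dθ².
d²x/dθ² = −r cosθ − r²(cos2θ)/√u − r⁴ sin²2θ/(4u^{3/2}),  u = L² − r² sin²θ = 0.0464323 m².
Substituting r = 0.0733 m, L = 0.2256 m, θ = 114.3°: d²x/dθ² = +0.046248 m.
a = ω²·d²x/dθ² = (80.95)²·(+0.046248) = +303.04 m/s²;  |a| = 303.04 m/s².

303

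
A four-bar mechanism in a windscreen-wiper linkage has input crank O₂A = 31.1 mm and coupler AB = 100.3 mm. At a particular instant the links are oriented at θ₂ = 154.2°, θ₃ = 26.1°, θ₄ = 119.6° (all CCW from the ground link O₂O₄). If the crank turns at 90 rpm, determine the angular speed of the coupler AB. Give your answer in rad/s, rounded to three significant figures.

ω₂ = 9.425 rad/s (from 90 rpm).
Differentiating the loop-closure r₂e^{iθ₂}+r₃e^{iθ₃}=r₁+r₄e^{iθ₄} gives r₂ω₂e^{iθ₂}+r₃ω₃e^{iθ₃}=r₄ω₄e^{iθ₄}.
Eliminating the other unknown: ω₃ = r₂ω₂ sin(θ₄−θ₂) / [r₃ sin(θ₃−θ₄)].
Numerator sine = -0.56784; denominator sine = -0.99813.
Result = 0.0311·9.425·(-0.56784) / (0.1003·(-0.99813)) = +1.6625 rad/s; magnitude 1.6625 rad/s.

1.66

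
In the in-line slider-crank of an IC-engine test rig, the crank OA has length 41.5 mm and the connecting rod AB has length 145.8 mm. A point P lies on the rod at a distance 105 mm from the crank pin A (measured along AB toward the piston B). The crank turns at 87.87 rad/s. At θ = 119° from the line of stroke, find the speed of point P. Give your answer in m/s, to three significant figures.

2.90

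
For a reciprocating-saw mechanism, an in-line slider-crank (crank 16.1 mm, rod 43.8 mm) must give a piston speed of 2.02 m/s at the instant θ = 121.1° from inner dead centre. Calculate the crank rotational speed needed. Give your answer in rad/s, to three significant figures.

For an in-line slider-crank, |v_piston| = rω|sinθ|·[1 + r cosθ/√(L² − r² sin²θ)].
With r = 0.0161 m, L = 0.0438 m, θ = 121.1°: the bracketed kinematic factor |dx/dθ| = 0.011028 m.
ω = v/|dx/dθ| = 2.02/0.011028 = 183.17 rad/s.

183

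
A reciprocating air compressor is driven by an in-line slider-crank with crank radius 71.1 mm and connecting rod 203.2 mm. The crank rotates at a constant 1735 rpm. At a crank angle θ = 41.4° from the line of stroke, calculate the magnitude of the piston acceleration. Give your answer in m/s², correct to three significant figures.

1890

ω = 2π·1735/60 = 181.7 rad/s
x(θ) = r cosθ + √(L² − r² sin²θ); with ω constant, a = ω²·d²x/dθ².
d²x/dθ² = −r cosθ − r²(cos2θ)/√u − r⁴ sin²2θ/(4u^{3/2}),  u = L² − r² sin²θ = 0.0390794 m².
Substituting r = 0.0711 m, L = 0.2032 m, θ = 41.4°: d²x/dθ² = -0.057352 m.
a = ω²·d²x/dθ² = (181.7)²·(-0.057352) = -1893.2 m/s²;  |a| = 1893.2 m/s².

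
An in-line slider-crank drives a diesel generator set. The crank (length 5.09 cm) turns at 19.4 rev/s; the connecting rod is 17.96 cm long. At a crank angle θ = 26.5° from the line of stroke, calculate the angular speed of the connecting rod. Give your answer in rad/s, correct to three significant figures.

ω = 121.9 rad/s (converted from 19.4 rev/s).
The rod makes angle φ with the slider axis where L sinφ = r sinθ; differentiating, L cosφ·φ̇ = r ω cosθ.
L cosφ = √(L² − r² sin²θ) = 0.17816 m.
|ω_rod| = r ω |cosθ| / √(L² − r² sin²θ) = 0.0509·121.9·0.89493/0.17816 = 31.166 rad/s.

31.2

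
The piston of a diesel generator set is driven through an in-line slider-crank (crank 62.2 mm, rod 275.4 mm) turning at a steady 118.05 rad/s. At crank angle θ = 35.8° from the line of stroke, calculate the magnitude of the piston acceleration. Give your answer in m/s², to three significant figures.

ω = 118 rad/s
x(θ) = r cosθ + √(L² − r² sin²θ); with ω constant, a = ω²·d²x/dθ².
d²x/dθ² = −r cosθ − r²(cos2θ)/√u − r⁴ sin²2θ/(4u^{3/2}),  u = L² − r² sin²θ = 0.0745213 m².
Substituting r = 0.0622 m, L = 0.2754 m, θ = 35.8°: d²x/dθ² = -0.055087 m.
a = ω²·d²x/dθ² = (118)²·(-0.055087) = -767.69 m/s²;  |a| = 767.69 m/s².

768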